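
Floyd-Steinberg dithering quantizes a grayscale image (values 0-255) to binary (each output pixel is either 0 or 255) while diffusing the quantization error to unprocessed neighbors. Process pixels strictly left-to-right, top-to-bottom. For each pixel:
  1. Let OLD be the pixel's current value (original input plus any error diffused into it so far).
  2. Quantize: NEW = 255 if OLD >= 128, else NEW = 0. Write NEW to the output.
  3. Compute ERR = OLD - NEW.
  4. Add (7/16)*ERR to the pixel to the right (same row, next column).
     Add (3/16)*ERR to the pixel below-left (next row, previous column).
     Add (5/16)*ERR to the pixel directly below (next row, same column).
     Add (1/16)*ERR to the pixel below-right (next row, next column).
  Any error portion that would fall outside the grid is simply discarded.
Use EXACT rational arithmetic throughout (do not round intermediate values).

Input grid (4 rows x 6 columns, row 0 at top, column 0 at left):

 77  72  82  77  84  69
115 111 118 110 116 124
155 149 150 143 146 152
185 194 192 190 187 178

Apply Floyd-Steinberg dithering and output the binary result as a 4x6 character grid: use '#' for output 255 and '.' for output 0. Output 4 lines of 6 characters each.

Answer: ..#...
#..##.
###.##
#.##.#

Derivation:
(0,0): OLD=77 → NEW=0, ERR=77
(0,1): OLD=1691/16 → NEW=0, ERR=1691/16
(0,2): OLD=32829/256 → NEW=255, ERR=-32451/256
(0,3): OLD=88235/4096 → NEW=0, ERR=88235/4096
(0,4): OLD=6122669/65536 → NEW=0, ERR=6122669/65536
(0,5): OLD=115210427/1048576 → NEW=0, ERR=115210427/1048576
(1,0): OLD=40673/256 → NEW=255, ERR=-24607/256
(1,1): OLD=170023/2048 → NEW=0, ERR=170023/2048
(1,2): OLD=8215091/65536 → NEW=0, ERR=8215091/65536
(1,3): OLD=47492087/262144 → NEW=255, ERR=-19354633/262144
(1,4): OLD=2262260293/16777216 → NEW=255, ERR=-2015929787/16777216
(1,5): OLD=29958725459/268435456 → NEW=0, ERR=29958725459/268435456
(2,0): OLD=4604829/32768 → NEW=255, ERR=-3751011/32768
(2,1): OLD=149273231/1048576 → NEW=255, ERR=-118113649/1048576
(2,2): OLD=2201790317/16777216 → NEW=255, ERR=-2076399763/16777216
(2,3): OLD=6856631621/134217728 → NEW=0, ERR=6856631621/134217728
(2,4): OLD=631840717135/4294967296 → NEW=255, ERR=-463375943345/4294967296
(2,5): OLD=9082348871705/68719476736 → NEW=255, ERR=-8441117695975/68719476736
(3,0): OLD=2149282253/16777216 → NEW=255, ERR=-2128907827/16777216
(3,1): OLD=9787657417/134217728 → NEW=0, ERR=9787657417/134217728
(3,2): OLD=201612909803/1073741824 → NEW=255, ERR=-72191255317/1073741824
(3,3): OLD=10210720320961/68719476736 → NEW=255, ERR=-7312746246719/68719476736
(3,4): OLD=47768308750753/549755813888 → NEW=0, ERR=47768308750753/549755813888
(3,5): OLD=1503125890621135/8796093022208 → NEW=255, ERR=-739877830041905/8796093022208
Row 0: ..#...
Row 1: #..##.
Row 2: ###.##
Row 3: #.##.#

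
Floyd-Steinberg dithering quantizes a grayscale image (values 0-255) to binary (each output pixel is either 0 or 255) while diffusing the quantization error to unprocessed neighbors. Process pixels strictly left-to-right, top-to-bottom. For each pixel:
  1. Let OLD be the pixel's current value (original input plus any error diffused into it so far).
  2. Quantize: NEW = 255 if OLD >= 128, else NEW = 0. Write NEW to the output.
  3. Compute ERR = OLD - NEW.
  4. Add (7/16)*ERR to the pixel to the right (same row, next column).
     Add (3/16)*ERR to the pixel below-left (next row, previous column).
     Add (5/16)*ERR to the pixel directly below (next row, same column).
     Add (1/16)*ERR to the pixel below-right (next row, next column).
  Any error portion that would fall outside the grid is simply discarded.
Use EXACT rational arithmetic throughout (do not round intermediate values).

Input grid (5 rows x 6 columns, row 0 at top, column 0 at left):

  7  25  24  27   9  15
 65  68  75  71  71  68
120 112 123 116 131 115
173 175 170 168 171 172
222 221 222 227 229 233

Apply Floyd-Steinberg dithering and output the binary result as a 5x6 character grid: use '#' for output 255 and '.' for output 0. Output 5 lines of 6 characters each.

(0,0): OLD=7 → NEW=0, ERR=7
(0,1): OLD=449/16 → NEW=0, ERR=449/16
(0,2): OLD=9287/256 → NEW=0, ERR=9287/256
(0,3): OLD=175601/4096 → NEW=0, ERR=175601/4096
(0,4): OLD=1819031/65536 → NEW=0, ERR=1819031/65536
(0,5): OLD=28461857/1048576 → NEW=0, ERR=28461857/1048576
(1,0): OLD=18547/256 → NEW=0, ERR=18547/256
(1,1): OLD=236965/2048 → NEW=0, ERR=236965/2048
(1,2): OLD=9617417/65536 → NEW=255, ERR=-7094263/65536
(1,3): OLD=11667925/262144 → NEW=0, ERR=11667925/262144
(1,4): OLD=1793746143/16777216 → NEW=0, ERR=1793746143/16777216
(1,5): OLD=33552454505/268435456 → NEW=0, ERR=33552454505/268435456
(2,0): OLD=5384935/32768 → NEW=255, ERR=-2970905/32768
(2,1): OLD=97227485/1048576 → NEW=0, ERR=97227485/1048576
(2,2): OLD=2437990103/16777216 → NEW=255, ERR=-1840199977/16777216
(2,3): OLD=12777978079/134217728 → NEW=0, ERR=12777978079/134217728
(2,4): OLD=997637419037/4294967296 → NEW=255, ERR=-97579241443/4294967296
(2,5): OLD=10363080507547/68719476736 → NEW=255, ERR=-7160386060133/68719476736
(3,0): OLD=2718796023/16777216 → NEW=255, ERR=-1559394057/16777216
(3,1): OLD=18398470955/134217728 → NEW=255, ERR=-15827049685/134217728
(3,2): OLD=115726962801/1073741824 → NEW=0, ERR=115726962801/1073741824
(3,3): OLD=16065874624275/68719476736 → NEW=255, ERR=-1457591943405/68719476736
(3,4): OLD=77534086013235/549755813888 → NEW=255, ERR=-62653646528205/549755813888
(3,5): OLD=775446888812317/8796093022208 → NEW=0, ERR=775446888812317/8796093022208
(4,0): OLD=366884458521/2147483648 → NEW=255, ERR=-180723871719/2147483648
(4,1): OLD=5557030440005/34359738368 → NEW=255, ERR=-3204702843835/34359738368
(4,2): OLD=223782144379967/1099511627776 → NEW=255, ERR=-56593320702913/1099511627776
(4,3): OLD=3223248162428635/17592186044416 → NEW=255, ERR=-1262759278897445/17592186044416
(4,4): OLD=49873409065307531/281474976710656 → NEW=255, ERR=-21902709995909749/281474976710656
(4,5): OLD=988012578393487085/4503599627370496 → NEW=255, ERR=-160405326585989395/4503599627370496
Row 0: ......
Row 1: ..#...
Row 2: #.#.##
Row 3: ##.##.
Row 4: ######

Answer: ......
..#...
#.#.##
##.##.
######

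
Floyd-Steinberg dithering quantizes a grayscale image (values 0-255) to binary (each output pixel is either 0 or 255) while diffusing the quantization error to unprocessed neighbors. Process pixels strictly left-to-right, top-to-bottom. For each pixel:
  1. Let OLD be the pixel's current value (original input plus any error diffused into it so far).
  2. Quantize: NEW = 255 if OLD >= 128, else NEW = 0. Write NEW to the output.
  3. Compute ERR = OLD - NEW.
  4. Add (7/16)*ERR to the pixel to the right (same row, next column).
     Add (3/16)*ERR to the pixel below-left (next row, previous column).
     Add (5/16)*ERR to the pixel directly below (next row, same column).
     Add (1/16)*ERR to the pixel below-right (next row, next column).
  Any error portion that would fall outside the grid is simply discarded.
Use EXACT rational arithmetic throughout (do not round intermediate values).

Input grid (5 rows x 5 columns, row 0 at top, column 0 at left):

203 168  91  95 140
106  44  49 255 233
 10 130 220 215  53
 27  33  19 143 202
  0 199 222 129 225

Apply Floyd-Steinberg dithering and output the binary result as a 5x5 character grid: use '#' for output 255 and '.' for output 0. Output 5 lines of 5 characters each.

Answer: ##..#
...##
.###.
...##
.##.#

Derivation:
(0,0): OLD=203 → NEW=255, ERR=-52
(0,1): OLD=581/4 → NEW=255, ERR=-439/4
(0,2): OLD=2751/64 → NEW=0, ERR=2751/64
(0,3): OLD=116537/1024 → NEW=0, ERR=116537/1024
(0,4): OLD=3109519/16384 → NEW=255, ERR=-1068401/16384
(1,0): OLD=4427/64 → NEW=0, ERR=4427/64
(1,1): OLD=22925/512 → NEW=0, ERR=22925/512
(1,2): OLD=1581073/16384 → NEW=0, ERR=1581073/16384
(1,3): OLD=21184061/65536 → NEW=255, ERR=4472381/65536
(1,4): OLD=261715223/1048576 → NEW=255, ERR=-5671657/1048576
(2,0): OLD=327775/8192 → NEW=0, ERR=327775/8192
(2,1): OLD=48212101/262144 → NEW=255, ERR=-18634619/262144
(2,2): OLD=984196559/4194304 → NEW=255, ERR=-85350961/4194304
(2,3): OLD=15598805757/67108864 → NEW=255, ERR=-1513954563/67108864
(2,4): OLD=49075422635/1073741824 → NEW=0, ERR=49075422635/1073741824
(3,0): OLD=109786351/4194304 → NEW=0, ERR=109786351/4194304
(3,1): OLD=702047683/33554432 → NEW=0, ERR=702047683/33554432
(3,2): OLD=14089359185/1073741824 → NEW=0, ERR=14089359185/1073741824
(3,3): OLD=319950858057/2147483648 → NEW=255, ERR=-227657472183/2147483648
(3,4): OLD=5789372525389/34359738368 → NEW=255, ERR=-2972360758451/34359738368
(4,0): OLD=6497597089/536870912 → NEW=0, ERR=6497597089/536870912
(4,1): OLD=3692461339553/17179869184 → NEW=255, ERR=-688405302367/17179869184
(4,2): OLD=52226876041103/274877906944 → NEW=255, ERR=-17866990229617/274877906944
(4,3): OLD=228848503876513/4398046511104 → NEW=0, ERR=228848503876513/4398046511104
(4,4): OLD=15066353578670567/70368744177664 → NEW=255, ERR=-2877676186633753/70368744177664
Row 0: ##..#
Row 1: ...##
Row 2: .###.
Row 3: ...##
Row 4: .##.#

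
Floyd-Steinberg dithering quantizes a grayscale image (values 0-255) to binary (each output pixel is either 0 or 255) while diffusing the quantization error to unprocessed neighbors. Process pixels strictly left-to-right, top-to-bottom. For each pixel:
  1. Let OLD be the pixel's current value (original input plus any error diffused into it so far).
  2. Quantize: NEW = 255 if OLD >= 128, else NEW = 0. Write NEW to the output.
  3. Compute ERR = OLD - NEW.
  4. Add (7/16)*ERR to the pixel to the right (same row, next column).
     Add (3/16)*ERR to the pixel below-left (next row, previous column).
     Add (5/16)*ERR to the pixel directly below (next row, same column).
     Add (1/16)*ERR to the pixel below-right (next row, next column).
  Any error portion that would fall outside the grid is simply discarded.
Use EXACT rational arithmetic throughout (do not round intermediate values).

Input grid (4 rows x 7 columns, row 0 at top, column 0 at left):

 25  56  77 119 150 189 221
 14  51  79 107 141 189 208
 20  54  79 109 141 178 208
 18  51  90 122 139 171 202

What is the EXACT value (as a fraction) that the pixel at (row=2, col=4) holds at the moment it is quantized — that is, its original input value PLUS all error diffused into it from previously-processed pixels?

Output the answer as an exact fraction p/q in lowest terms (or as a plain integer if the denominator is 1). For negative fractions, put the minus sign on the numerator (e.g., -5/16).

(0,0): OLD=25 → NEW=0, ERR=25
(0,1): OLD=1071/16 → NEW=0, ERR=1071/16
(0,2): OLD=27209/256 → NEW=0, ERR=27209/256
(0,3): OLD=677887/4096 → NEW=255, ERR=-366593/4096
(0,4): OLD=7264249/65536 → NEW=0, ERR=7264249/65536
(0,5): OLD=249030607/1048576 → NEW=255, ERR=-18356273/1048576
(0,6): OLD=3579270825/16777216 → NEW=255, ERR=-698919255/16777216
(1,0): OLD=8797/256 → NEW=0, ERR=8797/256
(1,1): OLD=222091/2048 → NEW=0, ERR=222091/2048
(1,2): OLD=9637735/65536 → NEW=255, ERR=-7073945/65536
(1,3): OLD=15527707/262144 → NEW=0, ERR=15527707/262144
(1,4): OLD=3232586545/16777216 → NEW=255, ERR=-1045603535/16777216
(1,5): OLD=20854732289/134217728 → NEW=255, ERR=-13370788351/134217728
(1,6): OLD=322774707183/2147483648 → NEW=255, ERR=-224833623057/2147483648
(2,0): OLD=1673513/32768 → NEW=0, ERR=1673513/32768
(2,1): OLD=96617043/1048576 → NEW=0, ERR=96617043/1048576
(2,2): OLD=1735846841/16777216 → NEW=0, ERR=1735846841/16777216
(2,3): OLD=20715759153/134217728 → NEW=255, ERR=-13509761487/134217728
(2,4): OLD=67120271745/1073741824 → NEW=0, ERR=67120271745/1073741824
Target (2,4): original=141, with diffused error = 67120271745/1073741824

Answer: 67120271745/1073741824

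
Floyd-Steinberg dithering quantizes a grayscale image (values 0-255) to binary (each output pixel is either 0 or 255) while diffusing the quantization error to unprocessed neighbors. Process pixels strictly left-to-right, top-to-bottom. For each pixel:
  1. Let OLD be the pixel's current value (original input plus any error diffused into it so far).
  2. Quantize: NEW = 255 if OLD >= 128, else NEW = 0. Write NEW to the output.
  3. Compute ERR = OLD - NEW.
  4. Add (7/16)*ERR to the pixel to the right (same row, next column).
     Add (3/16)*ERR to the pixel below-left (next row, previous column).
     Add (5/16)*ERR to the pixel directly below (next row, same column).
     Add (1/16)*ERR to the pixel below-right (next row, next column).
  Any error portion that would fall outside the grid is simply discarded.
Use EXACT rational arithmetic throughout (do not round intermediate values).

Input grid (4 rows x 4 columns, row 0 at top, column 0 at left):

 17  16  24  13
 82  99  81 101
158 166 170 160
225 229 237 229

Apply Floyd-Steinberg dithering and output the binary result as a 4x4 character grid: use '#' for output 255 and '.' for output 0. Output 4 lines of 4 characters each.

Answer: ....
.#.#
#.#.
####

Derivation:
(0,0): OLD=17 → NEW=0, ERR=17
(0,1): OLD=375/16 → NEW=0, ERR=375/16
(0,2): OLD=8769/256 → NEW=0, ERR=8769/256
(0,3): OLD=114631/4096 → NEW=0, ERR=114631/4096
(1,0): OLD=23477/256 → NEW=0, ERR=23477/256
(1,1): OLD=315251/2048 → NEW=255, ERR=-206989/2048
(1,2): OLD=3551983/65536 → NEW=0, ERR=3551983/65536
(1,3): OLD=142185401/1048576 → NEW=255, ERR=-125201479/1048576
(2,0): OLD=5495457/32768 → NEW=255, ERR=-2860383/32768
(2,1): OLD=117566075/1048576 → NEW=0, ERR=117566075/1048576
(2,2): OLD=434708135/2097152 → NEW=255, ERR=-100065625/2097152
(2,3): OLD=3529898411/33554432 → NEW=0, ERR=3529898411/33554432
(3,0): OLD=3669910545/16777216 → NEW=255, ERR=-608279535/16777216
(3,1): OLD=62752957583/268435456 → NEW=255, ERR=-5698083697/268435456
(3,2): OLD=1028793140337/4294967296 → NEW=255, ERR=-66423520143/4294967296
(3,3): OLD=17325996114583/68719476736 → NEW=255, ERR=-197470453097/68719476736
Row 0: ....
Row 1: .#.#
Row 2: #.#.
Row 3: ####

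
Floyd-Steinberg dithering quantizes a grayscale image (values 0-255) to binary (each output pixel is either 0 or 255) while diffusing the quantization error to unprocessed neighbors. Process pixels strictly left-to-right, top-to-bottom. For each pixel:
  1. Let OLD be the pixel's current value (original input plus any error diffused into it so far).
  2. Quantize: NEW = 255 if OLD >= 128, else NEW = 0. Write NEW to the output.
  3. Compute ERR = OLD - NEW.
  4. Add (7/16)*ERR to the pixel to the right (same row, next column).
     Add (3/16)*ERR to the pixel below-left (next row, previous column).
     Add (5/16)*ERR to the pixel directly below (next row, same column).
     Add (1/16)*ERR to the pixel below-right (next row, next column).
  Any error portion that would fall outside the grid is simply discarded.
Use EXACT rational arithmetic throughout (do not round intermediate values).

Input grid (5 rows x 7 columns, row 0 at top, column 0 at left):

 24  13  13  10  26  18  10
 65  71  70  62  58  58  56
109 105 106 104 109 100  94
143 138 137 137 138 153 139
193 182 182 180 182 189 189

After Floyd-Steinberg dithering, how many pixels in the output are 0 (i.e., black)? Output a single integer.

(0,0): OLD=24 → NEW=0, ERR=24
(0,1): OLD=47/2 → NEW=0, ERR=47/2
(0,2): OLD=745/32 → NEW=0, ERR=745/32
(0,3): OLD=10335/512 → NEW=0, ERR=10335/512
(0,4): OLD=285337/8192 → NEW=0, ERR=285337/8192
(0,5): OLD=4356655/131072 → NEW=0, ERR=4356655/131072
(0,6): OLD=51468105/2097152 → NEW=0, ERR=51468105/2097152
(1,0): OLD=2461/32 → NEW=0, ERR=2461/32
(1,1): OLD=30171/256 → NEW=0, ERR=30171/256
(1,2): OLD=1098471/8192 → NEW=255, ERR=-990489/8192
(1,3): OLD=766643/32768 → NEW=0, ERR=766643/32768
(1,4): OLD=181643505/2097152 → NEW=0, ERR=181643505/2097152
(1,5): OLD=1896822289/16777216 → NEW=0, ERR=1896822289/16777216
(1,6): OLD=30926517599/268435456 → NEW=0, ERR=30926517599/268435456
(2,0): OLD=635417/4096 → NEW=255, ERR=-409063/4096
(2,1): OLD=10521587/131072 → NEW=0, ERR=10521587/131072
(2,2): OLD=241357369/2097152 → NEW=0, ERR=241357369/2097152
(2,3): OLD=2857926801/16777216 → NEW=255, ERR=-1420263279/16777216
(2,4): OLD=16333175017/134217728 → NEW=0, ERR=16333175017/134217728
(2,5): OLD=925936884395/4294967296 → NEW=255, ERR=-169279776085/4294967296
(2,6): OLD=8234380294493/68719476736 → NEW=0, ERR=8234380294493/68719476736
(3,0): OLD=266007417/2097152 → NEW=0, ERR=266007417/2097152
(3,1): OLD=3924461173/16777216 → NEW=255, ERR=-353728907/16777216
(3,2): OLD=20519911591/134217728 → NEW=255, ERR=-13705609049/134217728
(3,3): OLD=51475465485/536870912 → NEW=0, ERR=51475465485/536870912
(3,4): OLD=14107795131769/68719476736 → NEW=255, ERR=-3415671435911/68719476736
(3,5): OLD=81919461701867/549755813888 → NEW=255, ERR=-58268270839573/549755813888
(3,6): OLD=1122486434650741/8796093022208 → NEW=0, ERR=1122486434650741/8796093022208
(4,0): OLD=61387152967/268435456 → NEW=255, ERR=-7063888313/268435456
(4,1): OLD=655753812203/4294967296 → NEW=255, ERR=-439462848277/4294967296
(4,2): OLD=8382663951621/68719476736 → NEW=0, ERR=8382663951621/68719476736
(4,3): OLD=136135376215303/549755813888 → NEW=255, ERR=-4052356326137/549755813888
(4,4): OLD=656900821230189/4398046511104 → NEW=255, ERR=-464601039101331/4398046511104
(4,5): OLD=18363762444728133/140737488355328 → NEW=255, ERR=-17524297085880507/140737488355328
(4,6): OLD=377802322622476915/2251799813685248 → NEW=255, ERR=-196406629867261325/2251799813685248
Output grid:
  Row 0: .......  (7 black, running=7)
  Row 1: ..#....  (6 black, running=13)
  Row 2: #..#.#.  (4 black, running=17)
  Row 3: .##.##.  (3 black, running=20)
  Row 4: ##.####  (1 black, running=21)

Answer: 21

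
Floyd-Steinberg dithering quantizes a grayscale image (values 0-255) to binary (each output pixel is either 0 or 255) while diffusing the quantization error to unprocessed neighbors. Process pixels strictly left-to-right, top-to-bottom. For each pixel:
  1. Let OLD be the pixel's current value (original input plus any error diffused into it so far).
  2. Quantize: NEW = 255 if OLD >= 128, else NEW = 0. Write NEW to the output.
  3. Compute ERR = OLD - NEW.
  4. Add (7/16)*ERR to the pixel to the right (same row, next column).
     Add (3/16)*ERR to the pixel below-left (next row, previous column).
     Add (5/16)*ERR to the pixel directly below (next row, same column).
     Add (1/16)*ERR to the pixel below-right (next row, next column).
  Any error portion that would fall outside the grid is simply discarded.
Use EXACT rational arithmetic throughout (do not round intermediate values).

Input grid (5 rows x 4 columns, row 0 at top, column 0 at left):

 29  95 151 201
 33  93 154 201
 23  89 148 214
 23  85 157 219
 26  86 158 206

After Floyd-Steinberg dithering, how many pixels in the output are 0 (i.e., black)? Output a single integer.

Answer: 10

Derivation:
(0,0): OLD=29 → NEW=0, ERR=29
(0,1): OLD=1723/16 → NEW=0, ERR=1723/16
(0,2): OLD=50717/256 → NEW=255, ERR=-14563/256
(0,3): OLD=721355/4096 → NEW=255, ERR=-323125/4096
(1,0): OLD=15937/256 → NEW=0, ERR=15937/256
(1,1): OLD=297031/2048 → NEW=255, ERR=-225209/2048
(1,2): OLD=5246291/65536 → NEW=0, ERR=5246291/65536
(1,3): OLD=217909685/1048576 → NEW=255, ERR=-49477195/1048576
(2,0): OLD=715517/32768 → NEW=0, ERR=715517/32768
(2,1): OLD=87125807/1048576 → NEW=0, ERR=87125807/1048576
(2,2): OLD=406109163/2097152 → NEW=255, ERR=-128664597/2097152
(2,3): OLD=5953105631/33554432 → NEW=255, ERR=-2603274529/33554432
(3,0): OLD=761736109/16777216 → NEW=0, ERR=761736109/16777216
(3,1): OLD=32397625459/268435456 → NEW=0, ERR=32397625459/268435456
(3,2): OLD=778573519501/4294967296 → NEW=255, ERR=-316643140979/4294967296
(3,3): OLD=10903462625115/68719476736 → NEW=255, ERR=-6620003942565/68719476736
(4,0): OLD=269800914793/4294967296 → NEW=0, ERR=269800914793/4294967296
(4,1): OLD=4817683230267/34359738368 → NEW=255, ERR=-3944050053573/34359738368
(4,2): OLD=81608465450075/1099511627776 → NEW=0, ERR=81608465450075/1099511627776
(4,3): OLD=3584588623804397/17592186044416 → NEW=255, ERR=-901418817521683/17592186044416
Output grid:
  Row 0: ..##  (2 black, running=2)
  Row 1: .#.#  (2 black, running=4)
  Row 2: ..##  (2 black, running=6)
  Row 3: ..##  (2 black, running=8)
  Row 4: .#.#  (2 black, running=10)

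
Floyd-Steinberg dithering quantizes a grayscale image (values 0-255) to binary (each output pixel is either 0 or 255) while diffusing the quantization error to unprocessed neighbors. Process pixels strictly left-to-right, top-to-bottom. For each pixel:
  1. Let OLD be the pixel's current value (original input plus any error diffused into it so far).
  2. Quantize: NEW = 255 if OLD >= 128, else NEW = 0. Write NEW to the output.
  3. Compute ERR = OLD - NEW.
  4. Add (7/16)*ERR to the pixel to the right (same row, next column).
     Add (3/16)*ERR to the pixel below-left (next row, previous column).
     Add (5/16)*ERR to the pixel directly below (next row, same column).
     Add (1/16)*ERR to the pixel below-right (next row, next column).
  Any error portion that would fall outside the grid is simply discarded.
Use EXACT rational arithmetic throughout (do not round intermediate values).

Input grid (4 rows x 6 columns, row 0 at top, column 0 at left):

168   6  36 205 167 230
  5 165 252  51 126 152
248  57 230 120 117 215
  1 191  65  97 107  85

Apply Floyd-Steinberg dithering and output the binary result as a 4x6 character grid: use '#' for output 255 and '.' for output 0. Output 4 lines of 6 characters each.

Answer: #..###
.##..#
#.#.##
.#....

Derivation:
(0,0): OLD=168 → NEW=255, ERR=-87
(0,1): OLD=-513/16 → NEW=0, ERR=-513/16
(0,2): OLD=5625/256 → NEW=0, ERR=5625/256
(0,3): OLD=879055/4096 → NEW=255, ERR=-165425/4096
(0,4): OLD=9786537/65536 → NEW=255, ERR=-6925143/65536
(0,5): OLD=192696479/1048576 → NEW=255, ERR=-74690401/1048576
(1,0): OLD=-7219/256 → NEW=0, ERR=-7219/256
(1,1): OLD=289435/2048 → NEW=255, ERR=-232805/2048
(1,2): OLD=13078199/65536 → NEW=255, ERR=-3633481/65536
(1,3): OLD=-1131605/262144 → NEW=0, ERR=-1131605/262144
(1,4): OLD=1261812833/16777216 → NEW=0, ERR=1261812833/16777216
(1,5): OLD=41886810455/268435456 → NEW=255, ERR=-26564230825/268435456
(2,0): OLD=7139289/32768 → NEW=255, ERR=-1216551/32768
(2,1): OLD=-7260189/1048576 → NEW=0, ERR=-7260189/1048576
(2,2): OLD=3384484457/16777216 → NEW=255, ERR=-893705623/16777216
(2,3): OLD=14224734561/134217728 → NEW=0, ERR=14224734561/134217728
(2,4): OLD=721751028131/4294967296 → NEW=255, ERR=-373465632349/4294967296
(2,5): OLD=10358313691045/68719476736 → NEW=255, ERR=-7165152876635/68719476736
(3,0): OLD=-199651511/16777216 → NEW=0, ERR=-199651511/16777216
(3,1): OLD=22994402709/134217728 → NEW=255, ERR=-11231117931/134217728
(3,2): OLD=33482643087/1073741824 → NEW=0, ERR=33482643087/1073741824
(3,3): OLD=8530075243053/68719476736 → NEW=0, ERR=8530075243053/68719476736
(3,4): OLD=66634312875405/549755813888 → NEW=0, ERR=66634312875405/549755813888
(3,5): OLD=879698381009443/8796093022208 → NEW=0, ERR=879698381009443/8796093022208
Row 0: #..###
Row 1: .##..#
Row 2: #.#.##
Row 3: .#....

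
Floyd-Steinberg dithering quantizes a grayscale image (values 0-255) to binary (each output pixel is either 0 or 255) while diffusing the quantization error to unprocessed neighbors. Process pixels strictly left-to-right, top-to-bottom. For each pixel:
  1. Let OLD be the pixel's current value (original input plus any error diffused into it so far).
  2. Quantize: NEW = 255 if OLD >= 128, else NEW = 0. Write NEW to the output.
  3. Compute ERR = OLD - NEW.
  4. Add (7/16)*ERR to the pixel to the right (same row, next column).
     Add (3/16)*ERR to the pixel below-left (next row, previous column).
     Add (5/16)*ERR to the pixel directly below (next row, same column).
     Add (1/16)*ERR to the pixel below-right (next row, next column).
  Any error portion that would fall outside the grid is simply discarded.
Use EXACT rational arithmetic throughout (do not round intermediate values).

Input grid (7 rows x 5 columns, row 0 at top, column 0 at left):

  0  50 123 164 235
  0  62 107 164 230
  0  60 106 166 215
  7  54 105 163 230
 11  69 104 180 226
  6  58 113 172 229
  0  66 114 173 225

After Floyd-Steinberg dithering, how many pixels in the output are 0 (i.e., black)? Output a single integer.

(0,0): OLD=0 → NEW=0, ERR=0
(0,1): OLD=50 → NEW=0, ERR=50
(0,2): OLD=1159/8 → NEW=255, ERR=-881/8
(0,3): OLD=14825/128 → NEW=0, ERR=14825/128
(0,4): OLD=585055/2048 → NEW=255, ERR=62815/2048
(1,0): OLD=75/8 → NEW=0, ERR=75/8
(1,1): OLD=3909/64 → NEW=0, ERR=3909/64
(1,2): OLD=254257/2048 → NEW=0, ERR=254257/2048
(1,3): OLD=2075665/8192 → NEW=255, ERR=-13295/8192
(1,4): OLD=32258595/131072 → NEW=255, ERR=-1164765/131072
(2,0): OLD=14727/1024 → NEW=0, ERR=14727/1024
(2,1): OLD=3579669/32768 → NEW=0, ERR=3579669/32768
(2,2): OLD=102814639/524288 → NEW=255, ERR=-30878801/524288
(2,3): OLD=1223215533/8388608 → NEW=255, ERR=-915879507/8388608
(2,4): OLD=22059316091/134217728 → NEW=255, ERR=-12166204549/134217728
(3,0): OLD=16765343/524288 → NEW=0, ERR=16765343/524288
(3,1): OLD=385809787/4194304 → NEW=0, ERR=385809787/4194304
(3,2): OLD=15192651121/134217728 → NEW=0, ERR=15192651121/134217728
(3,3): OLD=42339305651/268435456 → NEW=255, ERR=-26111735629/268435456
(3,4): OLD=654090138963/4294967296 → NEW=255, ERR=-441126521517/4294967296
(4,0): OLD=2566240585/67108864 → NEW=0, ERR=2566240585/67108864
(4,1): OLD=295703186993/2147483648 → NEW=255, ERR=-251905143247/2147483648
(4,2): OLD=2596341833071/34359738368 → NEW=0, ERR=2596341833071/34359738368
(4,3): OLD=93721210699345/549755813888 → NEW=255, ERR=-46466521842095/549755813888
(4,4): OLD=1326853561785271/8796093022208 → NEW=255, ERR=-916150158877769/8796093022208
(5,0): OLD=-138958505933/34359738368 → NEW=0, ERR=-138958505933/34359738368
(5,1): OLD=9931828441473/274877906944 → NEW=0, ERR=9931828441473/274877906944
(5,2): OLD=1136824174138289/8796093022208 → NEW=255, ERR=-1106179546524751/8796093022208
(5,3): OLD=2665620614177107/35184372088832 → NEW=0, ERR=2665620614177107/35184372088832
(5,4): OLD=126278023057270737/562949953421312 → NEW=255, ERR=-17274215065163823/562949953421312
(6,0): OLD=24237145087099/4398046511104 → NEW=0, ERR=24237145087099/4398046511104
(6,1): OLD=7862974796213613/140737488355328 → NEW=0, ERR=7862974796213613/140737488355328
(6,2): OLD=260324182143792943/2251799813685248 → NEW=0, ERR=260324182143792943/2251799813685248
(6,3): OLD=8417777211131689173/36028797018963968 → NEW=255, ERR=-769566028704122667/36028797018963968
(6,4): OLD=121518553755406360339/576460752303423488 → NEW=255, ERR=-25478938081966629101/576460752303423488
Output grid:
  Row 0: ..#.#  (3 black, running=3)
  Row 1: ...##  (3 black, running=6)
  Row 2: ..###  (2 black, running=8)
  Row 3: ...##  (3 black, running=11)
  Row 4: .#.##  (2 black, running=13)
  Row 5: ..#.#  (3 black, running=16)
  Row 6: ...##  (3 black, running=19)

Answer: 19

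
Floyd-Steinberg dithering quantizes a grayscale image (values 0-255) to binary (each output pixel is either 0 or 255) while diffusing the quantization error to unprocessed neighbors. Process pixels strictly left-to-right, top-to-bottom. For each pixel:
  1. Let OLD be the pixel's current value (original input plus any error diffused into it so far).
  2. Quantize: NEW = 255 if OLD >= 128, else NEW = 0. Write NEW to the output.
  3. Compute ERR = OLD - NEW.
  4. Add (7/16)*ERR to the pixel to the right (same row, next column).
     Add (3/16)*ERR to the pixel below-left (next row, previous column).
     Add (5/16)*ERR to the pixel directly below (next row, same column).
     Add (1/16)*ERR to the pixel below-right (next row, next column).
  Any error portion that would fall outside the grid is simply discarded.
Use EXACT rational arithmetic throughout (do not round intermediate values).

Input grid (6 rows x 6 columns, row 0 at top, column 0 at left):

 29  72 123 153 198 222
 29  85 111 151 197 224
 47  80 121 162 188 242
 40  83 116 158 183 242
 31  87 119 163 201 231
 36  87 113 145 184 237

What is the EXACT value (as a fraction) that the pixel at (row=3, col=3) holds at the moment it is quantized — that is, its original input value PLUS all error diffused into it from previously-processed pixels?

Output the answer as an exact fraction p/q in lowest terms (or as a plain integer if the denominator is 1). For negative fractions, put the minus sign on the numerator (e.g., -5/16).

(0,0): OLD=29 → NEW=0, ERR=29
(0,1): OLD=1355/16 → NEW=0, ERR=1355/16
(0,2): OLD=40973/256 → NEW=255, ERR=-24307/256
(0,3): OLD=456539/4096 → NEW=0, ERR=456539/4096
(0,4): OLD=16171901/65536 → NEW=255, ERR=-539779/65536
(0,5): OLD=229005419/1048576 → NEW=255, ERR=-38381461/1048576
(1,0): OLD=13809/256 → NEW=0, ERR=13809/256
(1,1): OLD=243863/2048 → NEW=0, ERR=243863/2048
(1,2): OLD=10460515/65536 → NEW=255, ERR=-6251165/65536
(1,3): OLD=35814503/262144 → NEW=255, ERR=-31032217/262144
(1,4): OLD=2394756757/16777216 → NEW=255, ERR=-1883433323/16777216
(1,5): OLD=43736808579/268435456 → NEW=255, ERR=-24714232701/268435456
(2,0): OLD=2824045/32768 → NEW=0, ERR=2824045/32768
(2,1): OLD=147222399/1048576 → NEW=255, ERR=-120164481/1048576
(2,2): OLD=441269821/16777216 → NEW=0, ERR=441269821/16777216
(2,3): OLD=14697262485/134217728 → NEW=0, ERR=14697262485/134217728
(2,4): OLD=756621172287/4294967296 → NEW=255, ERR=-338595488193/4294967296
(2,5): OLD=11800647405993/68719476736 → NEW=255, ERR=-5722819161687/68719476736
(3,0): OLD=762442397/16777216 → NEW=0, ERR=762442397/16777216
(3,1): OLD=10386900825/134217728 → NEW=0, ERR=10386900825/134217728
(3,2): OLD=184088967835/1073741824 → NEW=255, ERR=-89715197285/1073741824
(3,3): OLD=9794392407505/68719476736 → NEW=255, ERR=-7729074160175/68719476736
Target (3,3): original=158, with diffused error = 9794392407505/68719476736

Answer: 9794392407505/68719476736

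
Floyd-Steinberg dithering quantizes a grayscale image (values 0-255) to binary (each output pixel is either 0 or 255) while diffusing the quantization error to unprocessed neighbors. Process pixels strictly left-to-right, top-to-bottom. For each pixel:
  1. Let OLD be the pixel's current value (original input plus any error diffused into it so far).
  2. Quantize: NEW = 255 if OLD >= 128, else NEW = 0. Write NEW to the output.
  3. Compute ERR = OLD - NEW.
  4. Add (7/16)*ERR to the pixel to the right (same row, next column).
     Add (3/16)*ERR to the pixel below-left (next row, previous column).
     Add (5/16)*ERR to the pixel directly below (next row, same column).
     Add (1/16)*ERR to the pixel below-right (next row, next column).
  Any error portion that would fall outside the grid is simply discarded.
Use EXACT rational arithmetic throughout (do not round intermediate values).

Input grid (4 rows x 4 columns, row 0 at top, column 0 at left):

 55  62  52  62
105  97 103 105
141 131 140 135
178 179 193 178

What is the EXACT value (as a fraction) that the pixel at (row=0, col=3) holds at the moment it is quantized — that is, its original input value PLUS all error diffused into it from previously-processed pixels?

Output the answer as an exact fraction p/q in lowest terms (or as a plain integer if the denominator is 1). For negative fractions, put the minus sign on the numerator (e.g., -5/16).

Answer: 414609/4096

Derivation:
(0,0): OLD=55 → NEW=0, ERR=55
(0,1): OLD=1377/16 → NEW=0, ERR=1377/16
(0,2): OLD=22951/256 → NEW=0, ERR=22951/256
(0,3): OLD=414609/4096 → NEW=0, ERR=414609/4096
Target (0,3): original=62, with diffused error = 414609/4096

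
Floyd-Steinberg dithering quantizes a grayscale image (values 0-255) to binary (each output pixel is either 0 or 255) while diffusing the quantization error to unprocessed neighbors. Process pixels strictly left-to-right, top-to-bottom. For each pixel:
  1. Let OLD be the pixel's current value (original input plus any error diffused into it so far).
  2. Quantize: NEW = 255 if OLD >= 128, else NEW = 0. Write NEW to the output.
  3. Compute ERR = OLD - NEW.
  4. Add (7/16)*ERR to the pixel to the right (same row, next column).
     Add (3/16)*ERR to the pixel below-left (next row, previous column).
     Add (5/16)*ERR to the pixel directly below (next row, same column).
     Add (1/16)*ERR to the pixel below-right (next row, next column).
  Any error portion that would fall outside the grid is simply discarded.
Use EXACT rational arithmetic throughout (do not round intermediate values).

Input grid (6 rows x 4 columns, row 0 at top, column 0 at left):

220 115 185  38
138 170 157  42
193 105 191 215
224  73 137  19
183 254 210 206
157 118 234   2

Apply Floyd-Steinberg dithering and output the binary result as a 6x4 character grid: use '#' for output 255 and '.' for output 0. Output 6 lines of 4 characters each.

Answer: #.#.
##..
#.##
#.#.
####
.##.

Derivation:
(0,0): OLD=220 → NEW=255, ERR=-35
(0,1): OLD=1595/16 → NEW=0, ERR=1595/16
(0,2): OLD=58525/256 → NEW=255, ERR=-6755/256
(0,3): OLD=108363/4096 → NEW=0, ERR=108363/4096
(1,0): OLD=37313/256 → NEW=255, ERR=-27967/256
(1,1): OLD=299463/2048 → NEW=255, ERR=-222777/2048
(1,2): OLD=7363283/65536 → NEW=0, ERR=7363283/65536
(1,3): OLD=102522933/1048576 → NEW=0, ERR=102522933/1048576
(2,0): OLD=4537213/32768 → NEW=255, ERR=-3818627/32768
(2,1): OLD=35925679/1048576 → NEW=0, ERR=35925679/1048576
(2,2): OLD=529812203/2097152 → NEW=255, ERR=-4961557/2097152
(2,3): OLD=8440326367/33554432 → NEW=255, ERR=-116053793/33554432
(3,0): OLD=3254893101/16777216 → NEW=255, ERR=-1023296979/16777216
(3,1): OLD=13232549363/268435456 → NEW=0, ERR=13232549363/268435456
(3,2): OLD=684274651405/4294967296 → NEW=255, ERR=-410942009075/4294967296
(3,3): OLD=-1655359701797/68719476736 → NEW=0, ERR=-1655359701797/68719476736
(4,0): OLD=743812904937/4294967296 → NEW=255, ERR=-351403755543/4294967296
(4,1): OLD=7279367348667/34359738368 → NEW=255, ERR=-1482365935173/34359738368
(4,2): OLD=175690411546075/1099511627776 → NEW=255, ERR=-104685053536805/1099511627776
(4,3): OLD=2653565019925101/17592186044416 → NEW=255, ERR=-1832442421400979/17592186044416
(5,0): OLD=67808414753177/549755813888 → NEW=0, ERR=67808414753177/549755813888
(5,1): OLD=2384002688128463/17592186044416 → NEW=255, ERR=-2102004753197617/17592186044416
(5,2): OLD=1141250261623571/8796093022208 → NEW=255, ERR=-1101753459039469/8796093022208
(5,3): OLD=-25698771436725029/281474976710656 → NEW=0, ERR=-25698771436725029/281474976710656
Row 0: #.#.
Row 1: ##..
Row 2: #.##
Row 3: #.#.
Row 4: ####
Row 5: .##.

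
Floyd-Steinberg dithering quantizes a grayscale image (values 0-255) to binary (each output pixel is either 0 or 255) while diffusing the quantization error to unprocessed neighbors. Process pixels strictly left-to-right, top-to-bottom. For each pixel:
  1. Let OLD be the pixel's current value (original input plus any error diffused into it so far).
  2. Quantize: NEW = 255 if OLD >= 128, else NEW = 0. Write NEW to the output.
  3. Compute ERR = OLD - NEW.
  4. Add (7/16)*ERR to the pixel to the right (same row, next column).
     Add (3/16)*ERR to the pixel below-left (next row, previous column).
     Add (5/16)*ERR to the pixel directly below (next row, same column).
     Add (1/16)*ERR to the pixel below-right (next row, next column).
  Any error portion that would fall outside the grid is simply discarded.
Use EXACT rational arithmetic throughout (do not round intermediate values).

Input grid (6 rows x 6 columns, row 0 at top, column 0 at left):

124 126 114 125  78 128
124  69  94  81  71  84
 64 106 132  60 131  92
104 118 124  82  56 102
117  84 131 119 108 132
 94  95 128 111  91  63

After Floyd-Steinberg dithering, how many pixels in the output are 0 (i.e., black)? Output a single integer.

(0,0): OLD=124 → NEW=0, ERR=124
(0,1): OLD=721/4 → NEW=255, ERR=-299/4
(0,2): OLD=5203/64 → NEW=0, ERR=5203/64
(0,3): OLD=164421/1024 → NEW=255, ERR=-96699/1024
(0,4): OLD=601059/16384 → NEW=0, ERR=601059/16384
(0,5): OLD=37761845/262144 → NEW=255, ERR=-29084875/262144
(1,0): OLD=9519/64 → NEW=255, ERR=-6801/64
(1,1): OLD=11337/512 → NEW=0, ERR=11337/512
(1,2): OLD=1748413/16384 → NEW=0, ERR=1748413/16384
(1,3): OLD=7217945/65536 → NEW=0, ERR=7217945/65536
(1,4): OLD=435973195/4194304 → NEW=0, ERR=435973195/4194304
(1,5): OLD=6516038045/67108864 → NEW=0, ERR=6516038045/67108864
(2,0): OLD=286259/8192 → NEW=0, ERR=286259/8192
(2,1): OLD=37112993/262144 → NEW=255, ERR=-29733727/262144
(2,2): OLD=577804963/4194304 → NEW=255, ERR=-491742557/4194304
(2,3): OLD=2324794827/33554432 → NEW=0, ERR=2324794827/33554432
(2,4): OLD=235024451937/1073741824 → NEW=255, ERR=-38779713183/1073741824
(2,5): OLD=1941982154167/17179869184 → NEW=0, ERR=1941982154167/17179869184
(3,0): OLD=392807875/4194304 → NEW=0, ERR=392807875/4194304
(3,1): OLD=3480569927/33554432 → NEW=0, ERR=3480569927/33554432
(3,2): OLD=37217373861/268435456 → NEW=255, ERR=-31233667419/268435456
(3,3): OLD=663948523535/17179869184 → NEW=0, ERR=663948523535/17179869184
(3,4): OLD=11977333406447/137438953472 → NEW=0, ERR=11977333406447/137438953472
(3,5): OLD=380857188790689/2199023255552 → NEW=255, ERR=-179893741375071/2199023255552
(4,0): OLD=88967921485/536870912 → NEW=255, ERR=-47934161075/536870912
(4,1): OLD=527338375849/8589934592 → NEW=0, ERR=527338375849/8589934592
(4,2): OLD=37170866870699/274877906944 → NEW=255, ERR=-32922999400021/274877906944
(4,3): OLD=385903145905655/4398046511104 → NEW=0, ERR=385903145905655/4398046511104
(4,4): OLD=11308128111333351/70368744177664 → NEW=255, ERR=-6635901653970969/70368744177664
(4,5): OLD=79516872209519089/1125899906842624 → NEW=0, ERR=79516872209519089/1125899906842624
(5,0): OLD=10666543867915/137438953472 → NEW=0, ERR=10666543867915/137438953472
(5,1): OLD=528208884171067/4398046511104 → NEW=0, ERR=528208884171067/4398046511104
(5,2): OLD=5749264089044217/35184372088832 → NEW=255, ERR=-3222750793607943/35184372088832
(5,3): OLD=82392637413154179/1125899906842624 → NEW=0, ERR=82392637413154179/1125899906842624
(5,4): OLD=252816051989708403/2251799813685248 → NEW=0, ERR=252816051989708403/2251799813685248
(5,5): OLD=4622346445290808687/36028797018963968 → NEW=255, ERR=-4564996794545003153/36028797018963968
Output grid:
  Row 0: .#.#.#  (3 black, running=3)
  Row 1: #.....  (5 black, running=8)
  Row 2: .##.#.  (3 black, running=11)
  Row 3: ..#..#  (4 black, running=15)
  Row 4: #.#.#.  (3 black, running=18)
  Row 5: ..#..#  (4 black, running=22)

Answer: 22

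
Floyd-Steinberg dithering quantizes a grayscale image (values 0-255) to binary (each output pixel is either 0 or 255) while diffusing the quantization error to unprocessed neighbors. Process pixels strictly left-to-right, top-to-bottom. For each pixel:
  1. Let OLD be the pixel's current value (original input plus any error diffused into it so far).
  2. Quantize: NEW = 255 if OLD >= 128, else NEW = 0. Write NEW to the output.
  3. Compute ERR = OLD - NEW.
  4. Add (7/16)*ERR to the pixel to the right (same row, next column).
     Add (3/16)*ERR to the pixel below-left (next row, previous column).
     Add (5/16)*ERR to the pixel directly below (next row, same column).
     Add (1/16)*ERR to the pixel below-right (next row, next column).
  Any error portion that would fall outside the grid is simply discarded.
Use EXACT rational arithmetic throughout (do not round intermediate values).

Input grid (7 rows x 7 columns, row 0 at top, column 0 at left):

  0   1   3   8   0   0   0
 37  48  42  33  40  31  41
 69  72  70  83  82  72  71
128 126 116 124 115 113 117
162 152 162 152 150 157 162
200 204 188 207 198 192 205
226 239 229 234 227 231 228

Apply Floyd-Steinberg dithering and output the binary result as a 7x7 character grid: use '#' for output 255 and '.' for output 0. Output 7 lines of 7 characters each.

(0,0): OLD=0 → NEW=0, ERR=0
(0,1): OLD=1 → NEW=0, ERR=1
(0,2): OLD=55/16 → NEW=0, ERR=55/16
(0,3): OLD=2433/256 → NEW=0, ERR=2433/256
(0,4): OLD=17031/4096 → NEW=0, ERR=17031/4096
(0,5): OLD=119217/65536 → NEW=0, ERR=119217/65536
(0,6): OLD=834519/1048576 → NEW=0, ERR=834519/1048576
(1,0): OLD=595/16 → NEW=0, ERR=595/16
(1,1): OLD=8349/128 → NEW=0, ERR=8349/128
(1,2): OLD=300873/4096 → NEW=0, ERR=300873/4096
(1,3): OLD=1132153/16384 → NEW=0, ERR=1132153/16384
(1,4): OLD=75986303/1048576 → NEW=0, ERR=75986303/1048576
(1,5): OLD=534199335/8388608 → NEW=0, ERR=534199335/8388608
(1,6): OLD=9290962729/134217728 → NEW=0, ERR=9290962729/134217728
(2,0): OLD=190159/2048 → NEW=0, ERR=190159/2048
(2,1): OLD=9771597/65536 → NEW=255, ERR=-6940083/65536
(2,2): OLD=66750103/1048576 → NEW=0, ERR=66750103/1048576
(2,3): OLD=1263515503/8388608 → NEW=255, ERR=-875579537/8388608
(2,4): OLD=5049254699/67108864 → NEW=0, ERR=5049254699/67108864
(2,5): OLD=305643470213/2147483648 → NEW=255, ERR=-241964860027/2147483648
(2,6): OLD=1625819452019/34359738368 → NEW=0, ERR=1625819452019/34359738368
(3,0): OLD=143822919/1048576 → NEW=255, ERR=-123563961/1048576
(3,1): OLD=495693283/8388608 → NEW=0, ERR=495693283/8388608
(3,2): OLD=9097022157/67108864 → NEW=255, ERR=-8015738163/67108864
(3,3): OLD=15357602061/268435456 → NEW=0, ERR=15357602061/268435456
(3,4): OLD=4669233438023/34359738368 → NEW=255, ERR=-4092499845817/34359738368
(3,5): OLD=10790198004205/274877906944 → NEW=0, ERR=10790198004205/274877906944
(3,6): OLD=624164103825907/4398046511104 → NEW=255, ERR=-497337756505613/4398046511104
(4,0): OLD=18287793345/134217728 → NEW=255, ERR=-15937727295/134217728
(4,1): OLD=190598270085/2147483648 → NEW=0, ERR=190598270085/2147483648
(4,2): OLD=6113427330043/34359738368 → NEW=255, ERR=-2648305953797/34359738368
(4,3): OLD=29236024938265/274877906944 → NEW=0, ERR=29236024938265/274877906944
(4,4): OLD=374377967961927/2199023255552 → NEW=255, ERR=-186372962203833/2199023255552
(4,5): OLD=7286033955594571/70368744177664 → NEW=0, ERR=7286033955594571/70368744177664
(4,6): OLD=196373292766294525/1125899906842624 → NEW=255, ERR=-90731183478574595/1125899906842624
(5,0): OLD=6168724300255/34359738368 → NEW=255, ERR=-2593008983585/34359738368
(5,1): OLD=48611004352973/274877906944 → NEW=255, ERR=-21482861917747/274877906944
(5,2): OLD=341312562948559/2199023255552 → NEW=255, ERR=-219438367217201/2199023255552
(5,3): OLD=3093963490871955/17592186044416 → NEW=255, ERR=-1392043950454125/17592186044416
(5,4): OLD=183473801240490325/1125899906842624 → NEW=255, ERR=-103630675004378795/1125899906842624
(5,5): OLD=1474307999076684381/9007199254740992 → NEW=255, ERR=-822527810882268579/9007199254740992
(5,6): OLD=21089283886547694995/144115188075855872 → NEW=255, ERR=-15660089072795552365/144115188075855872
(6,0): OLD=825789566412863/4398046511104 → NEW=255, ERR=-295712293918657/4398046511104
(6,1): OLD=11380979494409251/70368744177664 → NEW=255, ERR=-6563050270895069/70368744177664
(6,2): OLD=154575447959550521/1125899906842624 → NEW=255, ERR=-132529028285318599/1125899906842624
(6,3): OLD=1209483760023945383/9007199254740992 → NEW=255, ERR=-1087352049935007577/9007199254740992
(6,4): OLD=1111071650513735023/9007199254740992 → NEW=0, ERR=1111071650513735023/9007199254740992
(6,5): OLD=531042541496372996313/2305843009213693952 → NEW=255, ERR=-56947425853118961447/2305843009213693952
(6,6): OLD=6549709071230217861343/36893488147419103232 → NEW=255, ERR=-2858130406361653462817/36893488147419103232
Row 0: .......
Row 1: .......
Row 2: .#.#.#.
Row 3: #.#.#.#
Row 4: #.#.#.#
Row 5: #######
Row 6: ####.##

Answer: .......
.......
.#.#.#.
#.#.#.#
#.#.#.#
#######
####.##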